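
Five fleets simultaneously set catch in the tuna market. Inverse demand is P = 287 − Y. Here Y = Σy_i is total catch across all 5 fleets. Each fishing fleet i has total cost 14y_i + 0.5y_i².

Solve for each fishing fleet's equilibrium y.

A representative fishing fleet's profit is π_i = y_i(287 − Y) − 14y_i − 0.5y_i², with Y = y_i + Σ_{j≠i} y_j.
First-order condition: 273 − 3y_i − Σ_{j≠i} y_j = 0.
In a symmetric equilibrium every fishing fleet chooses the same y, so Σ_{j≠i} y_j = 4y. The condition becomes 273 − 7y = 0, giving y = 273/7 = 39.

39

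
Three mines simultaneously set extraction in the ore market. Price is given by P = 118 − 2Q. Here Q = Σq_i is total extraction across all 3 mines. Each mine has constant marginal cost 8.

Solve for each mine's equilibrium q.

A representative mine's profit is π_i = q_i(118 − 2Q) − 8q_i, with Q = q_i + Σ_{j≠i} q_j.
First-order condition: 110 − 4q_i − 2Σ_{j≠i} q_j = 0.
In a symmetric equilibrium every mine chooses the same q, so Σ_{j≠i} q_j = 2q. The condition becomes 110 − 8q = 0, giving q = 110/8 = 13.75.

13.75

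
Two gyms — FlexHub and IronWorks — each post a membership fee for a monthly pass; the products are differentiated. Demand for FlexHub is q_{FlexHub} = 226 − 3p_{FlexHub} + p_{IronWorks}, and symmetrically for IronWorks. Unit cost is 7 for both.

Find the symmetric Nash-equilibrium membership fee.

FlexHub's profit: π = (p_{FlexHub} − 7)(226 − 3p_{FlexHub} + p_{IronWorks}).
∂π/∂p_{FlexHub} = 247 − 6p_{FlexHub} + p_{IronWorks} = 0 ⇒ p_{FlexHub} = 247/6 + (1/6)p_{IronWorks}.
By symmetry p_{IronWorks} = p_{FlexHub}; substituting into the reaction function, (5/6)p_{FlexHub} = 247/6 and p_{FlexHub} = 49.4.

49.4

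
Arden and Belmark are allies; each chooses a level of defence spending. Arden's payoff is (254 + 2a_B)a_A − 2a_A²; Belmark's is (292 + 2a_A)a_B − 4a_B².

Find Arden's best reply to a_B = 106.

Expanding Arden's payoff: 254a_A + 2a_Ba_A − 2a_A².
∂π/∂a_A = 254 + 2a_B − 4a_A = 0, so a_A = 63.5 + 0.5a_B.
At a_B = 106: a_A = 63.5 + 0.5·106 = 116.5.

116.5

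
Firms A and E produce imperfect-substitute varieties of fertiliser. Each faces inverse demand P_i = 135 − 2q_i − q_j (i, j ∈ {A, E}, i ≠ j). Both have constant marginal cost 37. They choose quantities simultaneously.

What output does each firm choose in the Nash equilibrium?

19.6

Firm A's profit: π = q_A(135 − 2q_A − q_E) − 37q_A.
∂π/∂q_A = 98 − 4q_A − q_E = 0 ⇒ q_A = 24.5 − 0.25q_E.
Setting q_A = q_E in the reaction function: q_A = 24.5 − 0.25q_A, so q_A = 24.5 / 1.25 = 19.6.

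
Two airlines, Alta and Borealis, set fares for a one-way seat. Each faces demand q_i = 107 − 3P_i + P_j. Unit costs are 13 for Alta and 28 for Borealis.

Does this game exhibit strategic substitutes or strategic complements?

strategic complements

Alta's profit: π = (P_{Alta} − 13)(107 − 3P_{Alta} + P_{Borealis}).
∂π/∂P_{Alta} = 146 − 6P_{Alta} + P_{Borealis} = 0 ⇒ P_{Alta} = 73/3 + (1/6)P_{Borealis}.
The best-response slope dP_{Alta}/dP_{Borealis} = 1/6 > 0: the reaction function is upward-sloping, so the choices are strategic complements.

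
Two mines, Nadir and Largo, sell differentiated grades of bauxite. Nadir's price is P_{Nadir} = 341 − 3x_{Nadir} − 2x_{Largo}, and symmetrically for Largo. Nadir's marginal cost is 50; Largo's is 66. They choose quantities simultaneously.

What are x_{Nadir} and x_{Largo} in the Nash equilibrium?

Mine Nadir's profit: π = x_{Nadir}(341 − 3x_{Nadir} − 2x_{Largo}) − 50x_{Nadir}.
∂π/∂x_{Nadir} = 291 − 6x_{Nadir} − 2x_{Largo} = 0 ⇒ x_{Nadir} = 48.5 − (1/3)x_{Largo}.
Similarly x_{Largo} = 275/6 − (1/3)x_{Nadir}.
Plugging x_{Largo} into Nadir's best response: x_{Nadir} = 48.5 − (1/3)(275/6 − (1/3)x_{Nadir}) ⇒ (8/9)x_{Nadir} = 299/9, so x_{Nadir} = 37.375.
Then x_{Largo} = 275/6 − (1/3)·37.375 = 33.375.

37.375, 33.375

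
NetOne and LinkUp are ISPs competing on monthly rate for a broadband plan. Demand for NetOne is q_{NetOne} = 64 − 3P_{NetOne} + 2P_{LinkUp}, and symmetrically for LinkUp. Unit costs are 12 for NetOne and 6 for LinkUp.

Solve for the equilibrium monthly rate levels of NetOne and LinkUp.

23.875, 21.625

NetOne's profit: π = (P_{NetOne} − 12)(64 − 3P_{NetOne} + 2P_{LinkUp}).
∂π/∂P_{NetOne} = 100 − 6P_{NetOne} + 2P_{LinkUp} = 0 ⇒ P_{NetOne} = 50/3 + (1/3)P_{LinkUp}.
Similarly P_{LinkUp} = 41/3 + (1/3)P_{NetOne}.
Solving the two reaction functions simultaneously: (1 − (1/3)(1/3))P_{NetOne} = 50/3 + (1/3)·(41/3), so (8/9)P_{NetOne} = 191/9 and P_{NetOne} = 23.875.
Then P_{LinkUp} = 41/3 + (1/3)·23.875 = 21.625.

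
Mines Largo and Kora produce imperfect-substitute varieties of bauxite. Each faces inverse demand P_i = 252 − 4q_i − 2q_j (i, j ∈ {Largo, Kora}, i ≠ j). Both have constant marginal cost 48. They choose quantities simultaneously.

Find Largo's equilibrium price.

129.6

Mine Largo's profit: π = q_{Largo}(252 − 4q_{Largo} − 2q_{Kora}) − 48q_{Largo}.
∂π/∂q_{Largo} = 204 − 8q_{Largo} − 2q_{Kora} = 0 ⇒ q_{Largo} = 25.5 − 0.25q_{Kora}.
By symmetry q_{Kora} = q_{Largo}; substituting into the reaction function, 1.25q_{Largo} = 25.5 and q_{Largo} = 20.4.
P_{Largo} = 252 − 4·20.4 − 2·20.4 = 129.6.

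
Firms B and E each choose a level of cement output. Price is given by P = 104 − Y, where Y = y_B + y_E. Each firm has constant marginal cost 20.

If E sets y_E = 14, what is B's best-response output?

Firm B's profit: π = y_B(104 − (y_B + y_E)) − 20y_B.
∂π/∂y_B = 84 − 2y_B − y_E = 0, so y_B = 42 − 0.5y_E.
At y_E = 14: y_B = 42 − 0.5·14 = 35.

35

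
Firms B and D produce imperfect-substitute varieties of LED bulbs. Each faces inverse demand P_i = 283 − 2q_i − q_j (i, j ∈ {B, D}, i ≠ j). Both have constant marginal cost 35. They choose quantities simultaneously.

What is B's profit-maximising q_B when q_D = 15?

58.25

Firm B's profit: π = q_B(283 − 2q_B − q_D) − 35q_B.
∂π/∂q_B = 248 − 4q_B − q_D = 0 ⇒ q_B = 62 − 0.25q_D.
At q_D = 15: q_B = 62 − 0.25·15 = 58.25.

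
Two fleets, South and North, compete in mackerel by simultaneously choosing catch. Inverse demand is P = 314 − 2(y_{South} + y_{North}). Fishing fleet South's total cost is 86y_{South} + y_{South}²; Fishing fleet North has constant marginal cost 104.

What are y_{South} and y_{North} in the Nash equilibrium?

Fishing fleet South's profit: π = y_{South}(314 − 2(y_{South} + y_{North})) − 86y_{South} − y_{South}².
∂π/∂y_{South} = 228 − 6y_{South} − 2y_{North} = 0, so y_{South} = 38 − (1/3)y_{North}.
For North: ∂π/∂y_{North} = 210 − 4y_{North} − 2y_{South} = 0 ⇒ y_{North} = 52.5 − 0.5y_{South}.
Substituting the second reaction function into the first: y_{South} = 38 − (1/3)(52.5 − 0.5y_{South}), which gives (5/6)y_{South} = 20.5 ⇒ y_{South} = 24.6.
Then y_{North} = 52.5 − 0.5·24.6 = 40.2.

24.6, 40.2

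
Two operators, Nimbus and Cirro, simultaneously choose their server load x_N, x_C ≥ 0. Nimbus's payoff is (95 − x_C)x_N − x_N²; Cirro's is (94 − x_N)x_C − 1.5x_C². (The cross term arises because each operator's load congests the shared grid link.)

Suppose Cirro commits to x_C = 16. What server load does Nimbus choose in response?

Expanding Nimbus's payoff: 95x_N − x_Cx_N − x_N².
∂π/∂x_N = 95 − x_C − 2x_N = 0, so x_N = 47.5 − 0.5x_C.
At x_C = 16: x_N = 47.5 − 0.5·16 = 39.5.

39.5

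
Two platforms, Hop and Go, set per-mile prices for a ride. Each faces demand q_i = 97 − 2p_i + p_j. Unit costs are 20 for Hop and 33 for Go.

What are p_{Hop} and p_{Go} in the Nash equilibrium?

47.4, 52.6

Hop's profit: π = (p_{Hop} − 20)(97 − 2p_{Hop} + p_{Go}).
∂π/∂p_{Hop} = 137 − 4p_{Hop} + p_{Go} = 0 ⇒ p_{Hop} = 34.25 + 0.25p_{Go}.
Similarly p_{Go} = 40.75 + 0.25p_{Hop}.
Substituting the second reaction function into the first: p_{Hop} = 34.25 + 0.25(40.75 + 0.25p_{Hop}), which gives 0.9375p_{Hop} = 44.4375 ⇒ p_{Hop} = 47.4.
Then p_{Go} = 40.75 + 0.25·47.4 = 52.6.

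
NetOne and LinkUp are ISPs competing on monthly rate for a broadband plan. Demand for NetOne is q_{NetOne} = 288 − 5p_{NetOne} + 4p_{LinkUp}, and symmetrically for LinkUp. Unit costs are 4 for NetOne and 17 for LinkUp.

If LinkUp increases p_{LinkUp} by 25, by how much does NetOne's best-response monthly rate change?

10

NetOne's profit: π = (p_{NetOne} − 4)(288 − 5p_{NetOne} + 4p_{LinkUp}).
∂π/∂p_{NetOne} = 308 − 10p_{NetOne} + 4p_{LinkUp} = 0 ⇒ p_{NetOne} = 30.8 + 0.4p_{LinkUp}.
The reaction-function slope is 0.4, so a 25-unit rise in p_{LinkUp} moves p_{NetOne} by 0.4 × 25 = 10. NetOne's best response rises — the actions are strategic complements.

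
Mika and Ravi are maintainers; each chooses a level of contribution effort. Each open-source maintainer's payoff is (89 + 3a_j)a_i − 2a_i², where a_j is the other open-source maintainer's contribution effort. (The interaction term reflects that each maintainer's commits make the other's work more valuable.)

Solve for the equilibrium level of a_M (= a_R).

89

Mika's payoff is (89 + 3a_R)a_M − 2a_M².
∂π/∂a_M = 89 + 3a_R − 4a_M = 0, so a_M = 22.25 + 0.75a_R.
The game is symmetric, so in equilibrium a_R = a_M: the reaction function gives 0.25a_M = 22.25, hence a_M = 89.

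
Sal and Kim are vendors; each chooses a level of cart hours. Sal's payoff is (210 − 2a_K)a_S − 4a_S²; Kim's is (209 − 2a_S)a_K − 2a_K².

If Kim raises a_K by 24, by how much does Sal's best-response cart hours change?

Expanding Sal's payoff: 210a_S − 2a_Ka_S − 4a_S².
∂π/∂a_S = 210 − 2a_K − 8a_S = 0, so a_S = 26.25 − 0.25a_K.
The reaction-function slope is −0.25, so a 24-unit rise in a_K moves a_S by −0.25 × 24 = −6. Sal's best response falls — the actions are strategic substitutes.

-6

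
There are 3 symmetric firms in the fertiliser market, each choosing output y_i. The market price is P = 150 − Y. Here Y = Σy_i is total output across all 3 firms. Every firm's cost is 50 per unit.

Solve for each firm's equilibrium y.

A representative firm's profit is π_i = y_i(150 − Y) − 50y_i, with Y = y_i + Σ_{j≠i} y_j.
First-order condition: 100 − 2y_i − Σ_{j≠i} y_j = 0.
In a symmetric equilibrium every firm chooses the same y, so Σ_{j≠i} y_j = 2y. The condition becomes 100 − 4y = 0, giving y = 100/4 = 25.

25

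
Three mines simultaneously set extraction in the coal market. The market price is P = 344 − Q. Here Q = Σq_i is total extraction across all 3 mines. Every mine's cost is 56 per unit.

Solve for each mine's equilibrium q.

A representative mine's profit is π_i = q_i(344 − Q) − 56q_i, with Q = q_i + Σ_{j≠i} q_j.
First-order condition: 288 − 2q_i − Σ_{j≠i} q_j = 0.
In a symmetric equilibrium every mine chooses the same q, so Σ_{j≠i} q_j = 2q. The condition becomes 288 − 4q = 0, giving q = 288/4 = 72.

72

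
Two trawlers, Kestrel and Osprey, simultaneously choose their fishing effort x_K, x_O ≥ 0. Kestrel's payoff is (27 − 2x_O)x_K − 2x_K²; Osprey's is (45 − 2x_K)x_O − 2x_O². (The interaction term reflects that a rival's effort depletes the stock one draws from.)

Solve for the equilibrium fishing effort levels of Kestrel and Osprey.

1.5, 10.5

Expanding Kestrel's payoff: 27x_K − 2x_Ox_K − 2x_K².
∂π/∂x_K = 27 − 2x_O − 4x_K = 0, so x_K = 6.75 − 0.5x_O.
Likewise for Osprey: x_O = 11.25 − 0.5x_K.
Plugging x_O into Kestrel's best response: x_K = 6.75 − 0.5(11.25 − 0.5x_K) ⇒ 0.75x_K = 1.125, so x_K = 1.5.
Then x_O = 11.25 − 0.5·1.5 = 10.5.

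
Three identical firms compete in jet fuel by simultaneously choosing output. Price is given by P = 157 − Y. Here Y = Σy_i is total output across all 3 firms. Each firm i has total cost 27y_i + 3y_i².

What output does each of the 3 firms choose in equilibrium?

13

A representative firm's profit is π_i = y_i(157 − Y) − 27y_i − 3y_i², with Y = y_i + Σ_{j≠i} y_j.
First-order condition: 130 − 8y_i − Σ_{j≠i} y_j = 0.
With identical firms, set every y_j = y: then 130 − 8y − 2y = 0, i.e. y = 130/10 = 13.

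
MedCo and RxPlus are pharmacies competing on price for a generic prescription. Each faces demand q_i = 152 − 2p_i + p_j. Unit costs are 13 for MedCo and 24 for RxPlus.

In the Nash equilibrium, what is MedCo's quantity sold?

MedCo's profit: π = (p_{MedCo} − 13)(152 − 2p_{MedCo} + p_{RxPlus}).
∂π/∂p_{MedCo} = 178 − 4p_{MedCo} + p_{RxPlus} = 0 ⇒ p_{MedCo} = 44.5 + 0.25p_{RxPlus}.
Similarly p_{RxPlus} = 50 + 0.25p_{MedCo}.
Substituting the second reaction function into the first: p_{MedCo} = 44.5 + 0.25(50 + 0.25p_{MedCo}), which gives 0.9375p_{MedCo} = 57 ⇒ p_{MedCo} = 60.8.
Then p_{RxPlus} = 50 + 0.25·60.8 = 65.2.
q_{MedCo} = 152 − 2·60.8 + 65.2 = 95.6.

95.6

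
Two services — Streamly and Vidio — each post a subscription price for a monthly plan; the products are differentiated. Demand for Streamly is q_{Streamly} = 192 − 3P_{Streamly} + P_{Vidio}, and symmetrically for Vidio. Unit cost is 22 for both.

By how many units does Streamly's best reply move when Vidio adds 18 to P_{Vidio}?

3

Streamly's profit: π = (P_{Streamly} − 22)(192 − 3P_{Streamly} + P_{Vidio}).
∂π/∂P_{Streamly} = 258 − 6P_{Streamly} + P_{Vidio} = 0 ⇒ P_{Streamly} = 43 + (1/6)P_{Vidio}.
The reaction-function slope is 1/6, so an 18-unit rise in P_{Vidio} moves P_{Streamly} by 1/6 × 18 = 3. Streamly's best response rises — the actions are strategic complements.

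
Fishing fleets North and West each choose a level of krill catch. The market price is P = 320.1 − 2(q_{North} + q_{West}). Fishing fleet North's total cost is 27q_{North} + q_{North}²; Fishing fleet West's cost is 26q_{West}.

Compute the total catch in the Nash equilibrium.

88.13

Fishing fleet North's profit: π = q_{North}(320.1 − 2(q_{North} + q_{West})) − 27q_{North} − q_{North}².
∂π/∂q_{North} = 293.1 − 6q_{North} − 2q_{West} = 0, so q_{North} = 48.85 − (1/3)q_{West}.
For West: ∂π/∂q_{West} = 294.1 − 4q_{West} − 2q_{North} = 0 ⇒ q_{West} = 73.525 − 0.5q_{North}.
Solving the two reaction functions simultaneously: (1 − (−1/3)(−0.5))q_{North} = 48.85 − (1/3)·73.525, so (5/6)q_{North} = 2921/120 and q_{North} = 29.21.
Then q_{West} = 73.525 − 0.5·29.21 = 58.92.
Total catch: 29.21 + 58.92 = 88.13.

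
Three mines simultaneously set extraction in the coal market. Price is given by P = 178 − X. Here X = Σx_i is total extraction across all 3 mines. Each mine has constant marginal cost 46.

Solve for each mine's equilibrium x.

33

A representative mine's profit is π_i = x_i(178 − X) − 46x_i, with X = x_i + Σ_{j≠i} x_j.
First-order condition: 132 − 2x_i − Σ_{j≠i} x_j = 0.
In a symmetric equilibrium every mine chooses the same x, so Σ_{j≠i} x_j = 2x. The condition becomes 132 − 4x = 0, giving x = 132/4 = 33.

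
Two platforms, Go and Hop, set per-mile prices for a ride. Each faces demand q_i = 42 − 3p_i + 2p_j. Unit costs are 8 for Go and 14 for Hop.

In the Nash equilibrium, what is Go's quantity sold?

Go's profit: π = (p_{Go} − 8)(42 − 3p_{Go} + 2p_{Hop}).
∂π/∂p_{Go} = 66 − 6p_{Go} + 2p_{Hop} = 0 ⇒ p_{Go} = 11 + (1/3)p_{Hop}.
Similarly p_{Hop} = 14 + (1/3)p_{Go}.
Plugging p_{Hop} into Go's best response: p_{Go} = 11 + (1/3)(14 + (1/3)p_{Go}) ⇒ (8/9)p_{Go} = 47/3, so p_{Go} = 17.625.
Then p_{Hop} = 14 + (1/3)·17.625 = 19.875.
q_{Go} = 42 − 3·17.625 + 2·19.875 = 28.875.

28.875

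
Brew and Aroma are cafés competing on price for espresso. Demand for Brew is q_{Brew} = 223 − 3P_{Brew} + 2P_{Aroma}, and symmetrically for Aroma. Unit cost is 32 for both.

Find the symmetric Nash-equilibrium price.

Brew's profit: π = (P_{Brew} − 32)(223 − 3P_{Brew} + 2P_{Aroma}).
∂π/∂P_{Brew} = 319 − 6P_{Brew} + 2P_{Aroma} = 0 ⇒ P_{Brew} = 319/6 + (1/3)P_{Aroma}.
By symmetry P_{Aroma} = P_{Brew}; substituting into the reaction function, (2/3)P_{Brew} = 319/6 and P_{Brew} = 79.75.

79.75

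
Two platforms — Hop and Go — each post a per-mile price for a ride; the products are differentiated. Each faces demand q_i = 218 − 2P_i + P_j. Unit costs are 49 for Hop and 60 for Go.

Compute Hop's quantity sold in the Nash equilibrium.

Hop's profit: π = (P_{Hop} − 49)(218 − 2P_{Hop} + P_{Go}).
∂π/∂P_{Hop} = 316 − 4P_{Hop} + P_{Go} = 0 ⇒ P_{Hop} = 79 + 0.25P_{Go}.
Similarly P_{Go} = 84.5 + 0.25P_{Hop}.
Solving the two reaction functions simultaneously: (1 − (0.25)(0.25))P_{Hop} = 79 + 0.25·84.5, so 0.9375P_{Hop} = 100.125 and P_{Hop} = 106.8.
Then P_{Go} = 84.5 + 0.25·106.8 = 111.2.
q_{Hop} = 218 − 2·106.8 + 111.2 = 115.6.

115.6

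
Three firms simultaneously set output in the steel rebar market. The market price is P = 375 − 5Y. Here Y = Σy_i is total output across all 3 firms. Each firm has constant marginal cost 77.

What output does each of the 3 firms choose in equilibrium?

14.9

A representative firm's profit is π_i = y_i(375 − 5Y) − 77y_i, with Y = y_i + Σ_{j≠i} y_j.
First-order condition: 298 − 10y_i − 5Σ_{j≠i} y_j = 0.
Imposing symmetry (y_j = y for all j) turns Σ_{j≠i} y_j into 2y, so 298 = 20y and y = 14.9.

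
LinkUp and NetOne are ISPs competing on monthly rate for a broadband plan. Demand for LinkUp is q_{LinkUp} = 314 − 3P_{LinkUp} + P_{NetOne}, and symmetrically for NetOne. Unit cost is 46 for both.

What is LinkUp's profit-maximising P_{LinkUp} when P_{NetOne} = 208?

110

LinkUp's profit: π = (P_{LinkUp} − 46)(314 − 3P_{LinkUp} + P_{NetOne}).
∂π/∂P_{LinkUp} = 452 − 6P_{LinkUp} + P_{NetOne} = 0 ⇒ P_{LinkUp} = 226/3 + (1/6)P_{NetOne}.
At P_{NetOne} = 208: P_{LinkUp} = 226/3 + (1/6)·208 = 110.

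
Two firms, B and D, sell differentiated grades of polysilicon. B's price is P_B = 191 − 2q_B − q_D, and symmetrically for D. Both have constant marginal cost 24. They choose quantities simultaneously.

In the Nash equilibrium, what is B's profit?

Firm B's profit: π = q_B(191 − 2q_B − q_D) − 24q_B.
∂π/∂q_B = 167 − 4q_B − q_D = 0 ⇒ q_B = 41.75 − 0.25q_D.
By symmetry q_D = q_B; substituting into the reaction function, 1.25q_B = 41.75 and q_B = 33.4.
P_B = 191 − 2·33.4 − 33.4 = 90.8.
Profit = (90.8 − 24)·33.4 = 2231.12.

2231.12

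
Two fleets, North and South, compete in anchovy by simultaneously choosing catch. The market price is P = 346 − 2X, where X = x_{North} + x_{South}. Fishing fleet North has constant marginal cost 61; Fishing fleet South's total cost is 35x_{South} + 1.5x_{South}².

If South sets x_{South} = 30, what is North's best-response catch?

56.25

Fishing fleet North's profit: π = x_{North}(346 − 2(x_{North} + x_{South})) − 61x_{North}.
∂π/∂x_{North} = 285 − 4x_{North} − 2x_{South} = 0, so x_{North} = 71.25 − 0.5x_{South}.
At x_{South} = 30: x_{North} = 71.25 − 0.5·30 = 56.25.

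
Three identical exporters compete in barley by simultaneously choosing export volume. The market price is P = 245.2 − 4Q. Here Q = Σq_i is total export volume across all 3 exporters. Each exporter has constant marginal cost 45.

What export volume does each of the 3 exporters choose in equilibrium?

12.5125

A representative exporter's profit is π_i = q_i(245.2 − 4Q) − 45q_i, with Q = q_i + Σ_{j≠i} q_j.
First-order condition: 200.2 − 8q_i − 4Σ_{j≠i} q_j = 0.
With identical exporters, set every q_j = q: then 200.2 − 8q − 8q = 0, i.e. q = 200.2/16 = 12.5125.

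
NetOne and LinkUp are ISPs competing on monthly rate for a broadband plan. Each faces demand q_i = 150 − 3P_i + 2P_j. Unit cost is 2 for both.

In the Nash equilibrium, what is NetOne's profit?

4107

NetOne's profit: π = (P_{NetOne} − 2)(150 − 3P_{NetOne} + 2P_{LinkUp}).
∂π/∂P_{NetOne} = 156 − 6P_{NetOne} + 2P_{LinkUp} = 0 ⇒ P_{NetOne} = 26 + (1/3)P_{LinkUp}.
Setting P_{NetOne} = P_{LinkUp} in the reaction function: P_{NetOne} = 26 + (1/3)P_{NetOne}, so P_{NetOne} = 26 / (2/3) = 39.
q_{NetOne} = 150 − 3·39 + 2·39 = 111.
Profit = (39 − 2)·111 = 4107.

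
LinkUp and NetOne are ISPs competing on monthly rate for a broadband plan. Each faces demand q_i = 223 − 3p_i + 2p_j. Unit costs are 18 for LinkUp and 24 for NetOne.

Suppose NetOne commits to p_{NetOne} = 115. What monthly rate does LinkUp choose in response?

84.5

LinkUp's profit: π = (p_{LinkUp} − 18)(223 − 3p_{LinkUp} + 2p_{NetOne}).
∂π/∂p_{LinkUp} = 277 − 6p_{LinkUp} + 2p_{NetOne} = 0 ⇒ p_{LinkUp} = 277/6 + (1/3)p_{NetOne}.
At p_{NetOne} = 115: p_{LinkUp} = 277/6 + (1/3)·115 = 84.5.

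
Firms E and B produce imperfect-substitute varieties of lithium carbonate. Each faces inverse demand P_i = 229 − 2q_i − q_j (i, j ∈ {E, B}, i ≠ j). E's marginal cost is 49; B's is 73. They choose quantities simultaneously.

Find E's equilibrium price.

Firm E's profit: π = q_E(229 − 2q_E − q_B) − 49q_E.
∂π/∂q_E = 180 − 4q_E − q_B = 0 ⇒ q_E = 45 − 0.25q_B.
Similarly q_B = 39 − 0.25q_E.
Solving the two reaction functions simultaneously: (1 − (−0.25)(−0.25))q_E = 45 − 0.25·39, so 0.9375q_E = 35.25 and q_E = 37.6.
Then q_B = 39 − 0.25·37.6 = 29.6.
P_E = 229 − 2·37.6 − 29.6 = 124.2.

124.2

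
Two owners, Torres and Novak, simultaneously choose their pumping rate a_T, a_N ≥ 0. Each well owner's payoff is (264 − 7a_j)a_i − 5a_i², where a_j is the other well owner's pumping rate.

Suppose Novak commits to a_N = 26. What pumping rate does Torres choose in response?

Torres's payoff is (264 − 7a_N)a_T − 5a_T².
∂π/∂a_T = 264 − 7a_N − 10a_T = 0, so a_T = 26.4 − 0.7a_N.
At a_N = 26: a_T = 26.4 − 0.7·26 = 8.2.

8.2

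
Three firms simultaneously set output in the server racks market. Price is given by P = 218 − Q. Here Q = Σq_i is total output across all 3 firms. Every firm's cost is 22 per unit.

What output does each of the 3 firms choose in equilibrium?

A representative firm's profit is π_i = q_i(218 − Q) − 22q_i, with Q = q_i + Σ_{j≠i} q_j.
First-order condition: 196 − 2q_i − Σ_{j≠i} q_j = 0.
In a symmetric equilibrium every firm chooses the same q, so Σ_{j≠i} q_j = 2q. The condition becomes 196 − 4q = 0, giving q = 196/4 = 49.

49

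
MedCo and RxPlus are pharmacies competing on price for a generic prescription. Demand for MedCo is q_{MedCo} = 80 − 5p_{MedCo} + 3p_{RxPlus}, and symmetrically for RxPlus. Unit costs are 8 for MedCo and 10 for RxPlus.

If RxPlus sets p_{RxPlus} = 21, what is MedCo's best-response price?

MedCo's profit: π = (p_{MedCo} − 8)(80 − 5p_{MedCo} + 3p_{RxPlus}).
∂π/∂p_{MedCo} = 120 − 10p_{MedCo} + 3p_{RxPlus} = 0 ⇒ p_{MedCo} = 12 + 0.3p_{RxPlus}.
At p_{RxPlus} = 21: p_{MedCo} = 12 + 0.3·21 = 18.3.

18.3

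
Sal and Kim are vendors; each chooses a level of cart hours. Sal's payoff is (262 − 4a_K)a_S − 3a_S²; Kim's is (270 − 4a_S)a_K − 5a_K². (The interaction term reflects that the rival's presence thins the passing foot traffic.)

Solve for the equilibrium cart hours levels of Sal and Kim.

Expanding Sal's payoff: 262a_S − 4a_Ka_S − 3a_S².
∂π/∂a_S = 262 − 4a_K − 6a_S = 0, so a_S = 131/3 − (2/3)a_K.
Likewise for Kim: a_K = 27 − 0.4a_S.
Plugging a_K into Sal's best response: a_S = 131/3 − (2/3)(27 − 0.4a_S) ⇒ (11/15)a_S = 77/3, so a_S = 35.
Then a_K = 27 − 0.4·35 = 13.

35, 13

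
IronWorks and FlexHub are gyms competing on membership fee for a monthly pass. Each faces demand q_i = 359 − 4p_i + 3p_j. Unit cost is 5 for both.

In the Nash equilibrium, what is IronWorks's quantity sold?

IronWorks's profit: π = (p_{IronWorks} − 5)(359 − 4p_{IronWorks} + 3p_{FlexHub}).
∂π/∂p_{IronWorks} = 379 − 8p_{IronWorks} + 3p_{FlexHub} = 0 ⇒ p_{IronWorks} = 47.375 + 0.375p_{FlexHub}.
The game is symmetric, so in equilibrium p_{FlexHub} = p_{IronWorks}: the reaction function gives 0.625p_{IronWorks} = 47.375, hence p_{IronWorks} = 75.8.
q_{IronWorks} = 359 − 4·75.8 + 3·75.8 = 283.2.

283.2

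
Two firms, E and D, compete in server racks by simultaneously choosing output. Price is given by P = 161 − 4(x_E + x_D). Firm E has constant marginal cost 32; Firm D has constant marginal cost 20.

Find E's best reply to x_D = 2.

Firm E's profit: π = x_E(161 − 4(x_E + x_D)) − 32x_E.
∂π/∂x_E = 129 − 8x_E − 4x_D = 0, so x_E = 16.125 − 0.5x_D.
At x_D = 2: x_E = 16.125 − 0.5·2 = 15.125.

15.125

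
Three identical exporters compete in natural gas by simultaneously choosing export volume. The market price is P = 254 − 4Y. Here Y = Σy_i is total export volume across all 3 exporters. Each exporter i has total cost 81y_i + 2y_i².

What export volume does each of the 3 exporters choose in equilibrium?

A representative exporter's profit is π_i = y_i(254 − 4Y) − 81y_i − 2y_i², with Y = y_i + Σ_{j≠i} y_j.
First-order condition: 173 − 12y_i − 4Σ_{j≠i} y_j = 0.
In a symmetric equilibrium every exporter chooses the same y, so Σ_{j≠i} y_j = 2y. The condition becomes 173 − 20y = 0, giving y = 173/20 = 8.65.

8.65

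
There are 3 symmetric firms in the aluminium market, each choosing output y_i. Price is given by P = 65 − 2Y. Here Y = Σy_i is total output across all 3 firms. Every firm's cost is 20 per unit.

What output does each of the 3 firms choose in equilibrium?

A representative firm's profit is π_i = y_i(65 − 2Y) − 20y_i, with Y = y_i + Σ_{j≠i} y_j.
First-order condition: 45 − 4y_i − 2Σ_{j≠i} y_j = 0.
With identical firms, set every y_j = y: then 45 − 4y − 4y = 0, i.e. y = 45/8 = 5.625.

5.625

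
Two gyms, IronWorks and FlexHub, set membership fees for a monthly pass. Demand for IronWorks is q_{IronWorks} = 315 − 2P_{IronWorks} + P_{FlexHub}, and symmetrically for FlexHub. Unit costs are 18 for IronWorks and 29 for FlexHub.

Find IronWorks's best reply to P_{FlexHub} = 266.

154.25

IronWorks's profit: π = (P_{IronWorks} − 18)(315 − 2P_{IronWorks} + P_{FlexHub}).
∂π/∂P_{IronWorks} = 351 − 4P_{IronWorks} + P_{FlexHub} = 0 ⇒ P_{IronWorks} = 87.75 + 0.25P_{FlexHub}.
At P_{FlexHub} = 266: P_{IronWorks} = 87.75 + 0.25·266 = 154.25.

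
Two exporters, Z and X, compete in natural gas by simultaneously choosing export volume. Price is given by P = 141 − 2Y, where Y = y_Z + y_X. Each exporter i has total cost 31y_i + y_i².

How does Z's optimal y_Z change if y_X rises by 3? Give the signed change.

Exporter Z's profit: π = y_Z(141 − 2(y_Z + y_X)) − 31y_Z − y_Z².
∂π/∂y_Z = 110 − 6y_Z − 2y_X = 0, so y_Z = 55/3 − (1/3)y_X.
The reaction-function slope is −1/3, so a 3-unit rise in y_X moves y_Z by −1/3 × 3 = −1. Z's best response falls — the actions are strategic substitutes.

-1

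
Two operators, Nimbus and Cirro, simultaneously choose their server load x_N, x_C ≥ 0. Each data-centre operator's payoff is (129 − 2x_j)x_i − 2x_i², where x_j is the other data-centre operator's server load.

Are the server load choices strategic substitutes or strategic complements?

strategic substitutes

Nimbus's payoff is (129 − 2x_C)x_N − 2x_N².
∂π/∂x_N = 129 − 2x_C − 4x_N = 0, so x_N = 32.25 − 0.5x_C.
The best-response slope dx_N/dx_C = −0.5 < 0: the reaction function is downward-sloping, so the choices are strategic substitutes.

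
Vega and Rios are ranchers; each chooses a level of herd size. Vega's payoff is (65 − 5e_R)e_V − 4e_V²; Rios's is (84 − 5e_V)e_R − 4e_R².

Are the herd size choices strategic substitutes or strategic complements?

strategic substitutes

Expanding Vega's payoff: 65e_V − 5e_Re_V − 4e_V².
∂π/∂e_V = 65 − 5e_R − 8e_V = 0, so e_V = 8.125 − 0.625e_R.
The best-response slope de_V/de_R = −0.625 < 0: the reaction function is downward-sloping, so the choices are strategic substitutes.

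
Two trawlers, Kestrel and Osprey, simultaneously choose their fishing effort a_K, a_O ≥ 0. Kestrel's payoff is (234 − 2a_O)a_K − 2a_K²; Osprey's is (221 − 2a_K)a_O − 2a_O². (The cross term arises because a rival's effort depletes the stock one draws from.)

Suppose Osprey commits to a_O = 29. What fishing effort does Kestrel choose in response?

Expanding Kestrel's payoff: 234a_K − 2a_Oa_K − 2a_K².
∂π/∂a_K = 234 − 2a_O − 4a_K = 0, so a_K = 58.5 − 0.5a_O.
At a_O = 29: a_K = 58.5 − 0.5·29 = 44.

44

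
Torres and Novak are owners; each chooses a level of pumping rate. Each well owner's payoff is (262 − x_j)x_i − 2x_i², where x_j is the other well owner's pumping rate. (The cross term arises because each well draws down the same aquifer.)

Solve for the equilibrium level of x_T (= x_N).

Torres's payoff is (262 − x_N)x_T − 2x_T².
∂π/∂x_T = 262 − x_N − 4x_T = 0, so x_T = 65.5 − 0.25x_N.
The game is symmetric, so in equilibrium x_N = x_T: the reaction function gives 1.25x_T = 65.5, hence x_T = 52.4.

52.4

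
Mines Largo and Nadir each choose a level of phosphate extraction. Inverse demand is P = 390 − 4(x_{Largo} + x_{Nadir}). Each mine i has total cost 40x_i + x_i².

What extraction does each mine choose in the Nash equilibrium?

25

Mine Largo's profit: π = x_{Largo}(390 − 4(x_{Largo} + x_{Nadir})) − 40x_{Largo} − x_{Largo}².
∂π/∂x_{Largo} = 350 − 10x_{Largo} − 4x_{Nadir} = 0, so x_{Largo} = 35 − 0.4x_{Nadir}.
Setting x_{Largo} = x_{Nadir} in the reaction function: x_{Largo} = 35 − 0.4x_{Largo}, so x_{Largo} = 35 / 1.4 = 25.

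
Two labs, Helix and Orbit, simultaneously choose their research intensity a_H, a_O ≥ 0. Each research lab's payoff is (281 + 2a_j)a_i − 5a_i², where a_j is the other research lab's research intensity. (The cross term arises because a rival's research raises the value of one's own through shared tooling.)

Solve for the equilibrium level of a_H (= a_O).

Helix's payoff is (281 + 2a_O)a_H − 5a_H².
∂π/∂a_H = 281 + 2a_O − 10a_H = 0, so a_H = 28.1 + 0.2a_O.
By symmetry a_O = a_H; substituting into the reaction function, 0.8a_H = 28.1 and a_H = 35.125.

35.125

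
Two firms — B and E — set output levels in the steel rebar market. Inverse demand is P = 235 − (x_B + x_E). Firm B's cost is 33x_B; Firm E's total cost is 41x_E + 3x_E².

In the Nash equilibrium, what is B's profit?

8987.04

Firm B's profit: π = x_B(235 − (x_B + x_E)) − 33x_B.
∂π/∂x_B = 202 − 2x_B − x_E = 0, so x_B = 101 − 0.5x_E.
For E: ∂π/∂x_E = 194 − 8x_E − x_B = 0 ⇒ x_E = 24.25 − 0.125x_B.
Substituting the second reaction function into the first: x_B = 101 − 0.5(24.25 − 0.125x_B), which gives 0.9375x_B = 88.875 ⇒ x_B = 94.8.
Then x_E = 24.25 − 0.125·94.8 = 12.4.
Price P = 235 − 107.2 = 127.8.
B's profit: (127.8 − 33)·94.8 = 8987.04.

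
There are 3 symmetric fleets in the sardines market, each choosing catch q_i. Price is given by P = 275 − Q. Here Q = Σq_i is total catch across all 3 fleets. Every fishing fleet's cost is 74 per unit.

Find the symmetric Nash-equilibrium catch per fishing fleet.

A representative fishing fleet's profit is π_i = q_i(275 − Q) − 74q_i, with Q = q_i + Σ_{j≠i} q_j.
First-order condition: 201 − 2q_i − Σ_{j≠i} q_j = 0.
In a symmetric equilibrium every fishing fleet chooses the same q, so Σ_{j≠i} q_j = 2q. The condition becomes 201 − 4q = 0, giving q = 201/4 = 50.25.

50.25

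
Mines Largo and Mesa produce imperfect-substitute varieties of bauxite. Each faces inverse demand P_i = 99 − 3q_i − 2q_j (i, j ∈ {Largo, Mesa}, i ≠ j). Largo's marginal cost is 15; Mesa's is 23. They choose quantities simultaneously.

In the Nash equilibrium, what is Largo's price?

Mine Largo's profit: π = q_{Largo}(99 − 3q_{Largo} − 2q_{Mesa}) − 15q_{Largo}.
∂π/∂q_{Largo} = 84 − 6q_{Largo} − 2q_{Mesa} = 0 ⇒ q_{Largo} = 14 − (1/3)q_{Mesa}.
Similarly q_{Mesa} = 38/3 − (1/3)q_{Largo}.
Solving the two reaction functions simultaneously: (1 − (−1/3)(−1/3))q_{Largo} = 14 − (1/3)·(38/3), so (8/9)q_{Largo} = 88/9 and q_{Largo} = 11.
Then q_{Mesa} = 38/3 − (1/3)·11 = 9.
P_{Largo} = 99 − 3·11 − 2·9 = 48.

48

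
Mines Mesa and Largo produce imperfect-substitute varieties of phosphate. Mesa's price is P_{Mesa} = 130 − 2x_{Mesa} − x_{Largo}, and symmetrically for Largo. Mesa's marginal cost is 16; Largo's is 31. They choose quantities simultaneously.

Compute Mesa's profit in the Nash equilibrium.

Mine Mesa's profit: π = x_{Mesa}(130 − 2x_{Mesa} − x_{Largo}) − 16x_{Mesa}.
∂π/∂x_{Mesa} = 114 − 4x_{Mesa} − x_{Largo} = 0 ⇒ x_{Mesa} = 28.5 − 0.25x_{Largo}.
Similarly x_{Largo} = 24.75 − 0.25x_{Mesa}.
Plugging x_{Largo} into Mesa's best response: x_{Mesa} = 28.5 − 0.25(24.75 − 0.25x_{Mesa}) ⇒ 0.9375x_{Mesa} = 22.3125, so x_{Mesa} = 23.8.
Then x_{Largo} = 24.75 − 0.25·23.8 = 18.8.
P_{Mesa} = 130 − 2·23.8 − 18.8 = 63.6.
Profit = (63.6 − 16)·23.8 = 1132.88.

1132.88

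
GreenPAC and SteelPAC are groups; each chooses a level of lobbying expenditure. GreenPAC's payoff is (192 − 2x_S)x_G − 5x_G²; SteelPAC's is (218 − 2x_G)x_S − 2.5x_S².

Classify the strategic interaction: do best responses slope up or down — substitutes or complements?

strategic substitutes

Expanding GreenPAC's payoff: 192x_G − 2x_Sx_G − 5x_G².
∂π/∂x_G = 192 − 2x_S − 10x_G = 0, so x_G = 19.2 − 0.2x_S.
The best-response slope dx_G/dx_S = −0.2 < 0: the reaction function is downward-sloping, so the choices are strategic substitutes.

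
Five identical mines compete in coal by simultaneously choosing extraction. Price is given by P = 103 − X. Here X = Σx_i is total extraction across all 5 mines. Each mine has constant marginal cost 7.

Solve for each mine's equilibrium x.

A representative mine's profit is π_i = x_i(103 − X) − 7x_i, with X = x_i + Σ_{j≠i} x_j.
First-order condition: 96 − 2x_i − Σ_{j≠i} x_j = 0.
Imposing symmetry (x_j = x for all j) turns Σ_{j≠i} x_j into 4x, so 96 = 6x and x = 16.

16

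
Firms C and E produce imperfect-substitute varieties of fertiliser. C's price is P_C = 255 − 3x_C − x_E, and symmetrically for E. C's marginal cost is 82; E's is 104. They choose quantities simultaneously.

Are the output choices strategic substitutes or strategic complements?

strategic substitutes

Firm C's profit: π = x_C(255 − 3x_C − x_E) − 82x_C.
∂π/∂x_C = 173 − 6x_C − x_E = 0 ⇒ x_C = 173/6 − (1/6)x_E.
The best-response slope dx_C/dx_E = −1/6 < 0: the reaction function is downward-sloping, so the choices are strategic substitutes.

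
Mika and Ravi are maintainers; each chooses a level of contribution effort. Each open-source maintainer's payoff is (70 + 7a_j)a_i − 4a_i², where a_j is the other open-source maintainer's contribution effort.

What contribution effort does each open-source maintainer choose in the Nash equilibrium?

Mika's payoff is (70 + 7a_R)a_M − 4a_M².
∂π/∂a_M = 70 + 7a_R − 8a_M = 0, so a_M = 8.75 + 0.875a_R.
By symmetry a_R = a_M; substituting into the reaction function, 0.125a_M = 8.75 and a_M = 70.

70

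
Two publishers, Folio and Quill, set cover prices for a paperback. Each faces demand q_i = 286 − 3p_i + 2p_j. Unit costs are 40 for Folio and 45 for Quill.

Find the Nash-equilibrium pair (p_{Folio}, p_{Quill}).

Folio's profit: π = (p_{Folio} − 40)(286 − 3p_{Folio} + 2p_{Quill}).
∂π/∂p_{Folio} = 406 − 6p_{Folio} + 2p_{Quill} = 0 ⇒ p_{Folio} = 203/3 + (1/3)p_{Quill}.
Similarly p_{Quill} = 421/6 + (1/3)p_{Folio}.
Plugging p_{Quill} into Folio's best response: p_{Folio} = 203/3 + (1/3)(421/6 + (1/3)p_{Folio}) ⇒ (8/9)p_{Folio} = 1639/18, so p_{Folio} = 102.4375.
Then p_{Quill} = 421/6 + (1/3)·102.4375 = 104.3125.

102.4375, 104.3125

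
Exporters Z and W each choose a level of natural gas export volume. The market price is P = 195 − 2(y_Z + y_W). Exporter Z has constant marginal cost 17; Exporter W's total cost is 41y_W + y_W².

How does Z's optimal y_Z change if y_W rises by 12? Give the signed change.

Exporter Z's profit: π = y_Z(195 − 2(y_Z + y_W)) − 17y_Z.
∂π/∂y_Z = 178 − 4y_Z − 2y_W = 0, so y_Z = 44.5 − 0.5y_W.
The reaction-function slope is −0.5, so a 12-unit rise in y_W moves y_Z by −0.5 × 12 = −6. Z's best response falls — the actions are strategic substitutes.

-6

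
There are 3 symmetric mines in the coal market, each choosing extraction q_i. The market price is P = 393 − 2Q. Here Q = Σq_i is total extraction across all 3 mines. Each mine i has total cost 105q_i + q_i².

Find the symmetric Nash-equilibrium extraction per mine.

A representative mine's profit is π_i = q_i(393 − 2Q) − 105q_i − q_i², with Q = q_i + Σ_{j≠i} q_j.
First-order condition: 288 − 6q_i − 2Σ_{j≠i} q_j = 0.
With identical mines, set every q_j = q: then 288 − 6q − 4q = 0, i.e. q = 288/10 = 28.8.

28.8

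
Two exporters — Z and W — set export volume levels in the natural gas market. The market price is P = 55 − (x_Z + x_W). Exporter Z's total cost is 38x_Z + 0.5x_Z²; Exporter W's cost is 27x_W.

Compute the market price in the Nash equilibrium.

Exporter Z's profit: π = x_Z(55 − (x_Z + x_W)) − 38x_Z − 0.5x_Z².
∂π/∂x_Z = 17 − 3x_Z − x_W = 0, so x_Z = 17/3 − (1/3)x_W.
For W: ∂π/∂x_W = 28 − 2x_W − x_Z = 0 ⇒ x_W = 14 − 0.5x_Z.
Substituting the second reaction function into the first: x_Z = 17/3 − (1/3)(14 − 0.5x_Z), which gives (5/6)x_Z = 1 ⇒ x_Z = 1.2.
Then x_W = 14 − 0.5·1.2 = 13.4.
Equilibrium price: P = 55 − 14.6 = 40.4.

40.4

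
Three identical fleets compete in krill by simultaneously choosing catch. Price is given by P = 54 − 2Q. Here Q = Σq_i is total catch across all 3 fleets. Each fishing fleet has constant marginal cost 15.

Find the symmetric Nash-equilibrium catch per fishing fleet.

4.875

A representative fishing fleet's profit is π_i = q_i(54 − 2Q) − 15q_i, with Q = q_i + Σ_{j≠i} q_j.
First-order condition: 39 − 4q_i − 2Σ_{j≠i} q_j = 0.
In a symmetric equilibrium every fishing fleet chooses the same q, so Σ_{j≠i} q_j = 2q. The condition becomes 39 − 8q = 0, giving q = 39/8 = 4.875.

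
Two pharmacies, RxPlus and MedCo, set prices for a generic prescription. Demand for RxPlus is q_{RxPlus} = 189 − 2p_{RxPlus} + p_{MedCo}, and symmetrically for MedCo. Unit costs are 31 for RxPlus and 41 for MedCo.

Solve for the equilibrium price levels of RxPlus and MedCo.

85, 89

RxPlus's profit: π = (p_{RxPlus} − 31)(189 − 2p_{RxPlus} + p_{MedCo}).
∂π/∂p_{RxPlus} = 251 − 4p_{RxPlus} + p_{MedCo} = 0 ⇒ p_{RxPlus} = 62.75 + 0.25p_{MedCo}.
Similarly p_{MedCo} = 67.75 + 0.25p_{RxPlus}.
Plugging p_{MedCo} into RxPlus's best response: p_{RxPlus} = 62.75 + 0.25(67.75 + 0.25p_{RxPlus}) ⇒ 0.9375p_{RxPlus} = 79.6875, so p_{RxPlus} = 85.
Then p_{MedCo} = 67.75 + 0.25·85 = 89.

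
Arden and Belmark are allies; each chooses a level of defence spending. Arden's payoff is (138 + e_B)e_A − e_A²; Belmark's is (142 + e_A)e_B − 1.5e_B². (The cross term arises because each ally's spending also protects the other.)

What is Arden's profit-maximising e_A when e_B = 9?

Expanding Arden's payoff: 138e_A + e_Be_A − e_A².
∂π/∂e_A = 138 + e_B − 2e_A = 0, so e_A = 69 + 0.5e_B.
At e_B = 9: e_A = 69 + 0.5·9 = 73.5.

73.5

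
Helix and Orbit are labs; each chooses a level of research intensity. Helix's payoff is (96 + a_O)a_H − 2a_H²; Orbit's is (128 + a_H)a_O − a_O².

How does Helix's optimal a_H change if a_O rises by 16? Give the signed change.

4

Expanding Helix's payoff: 96a_H + a_Oa_H − 2a_H².
∂π/∂a_H = 96 + a_O − 4a_H = 0, so a_H = 24 + 0.25a_O.
The reaction-function slope is 0.25, so a 16-unit rise in a_O moves a_H by 0.25 × 16 = 4. Helix's best response rises — the actions are strategic complements.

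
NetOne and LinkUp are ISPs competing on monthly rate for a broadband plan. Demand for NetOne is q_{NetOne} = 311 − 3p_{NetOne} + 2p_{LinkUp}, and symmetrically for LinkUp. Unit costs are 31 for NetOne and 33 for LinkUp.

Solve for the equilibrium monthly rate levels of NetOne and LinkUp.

101.375, 102.125

NetOne's profit: π = (p_{NetOne} − 31)(311 − 3p_{NetOne} + 2p_{LinkUp}).
∂π/∂p_{NetOne} = 404 − 6p_{NetOne} + 2p_{LinkUp} = 0 ⇒ p_{NetOne} = 202/3 + (1/3)p_{LinkUp}.
Similarly p_{LinkUp} = 205/3 + (1/3)p_{NetOne}.
Plugging p_{LinkUp} into NetOne's best response: p_{NetOne} = 202/3 + (1/3)(205/3 + (1/3)p_{NetOne}) ⇒ (8/9)p_{NetOne} = 811/9, so p_{NetOne} = 101.375.
Then p_{LinkUp} = 205/3 + (1/3)·101.375 = 102.125.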